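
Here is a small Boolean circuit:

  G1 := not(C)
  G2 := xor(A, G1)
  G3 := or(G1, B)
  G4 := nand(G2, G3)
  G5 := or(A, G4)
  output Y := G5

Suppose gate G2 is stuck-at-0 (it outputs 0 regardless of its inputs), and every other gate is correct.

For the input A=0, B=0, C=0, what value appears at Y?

1

Propagate with G2 forced: G1=1, G2=0 [stuck-at-0], G3=1, G4=1, G5=1.
So Y = 1. (Without the fault it would be 0.)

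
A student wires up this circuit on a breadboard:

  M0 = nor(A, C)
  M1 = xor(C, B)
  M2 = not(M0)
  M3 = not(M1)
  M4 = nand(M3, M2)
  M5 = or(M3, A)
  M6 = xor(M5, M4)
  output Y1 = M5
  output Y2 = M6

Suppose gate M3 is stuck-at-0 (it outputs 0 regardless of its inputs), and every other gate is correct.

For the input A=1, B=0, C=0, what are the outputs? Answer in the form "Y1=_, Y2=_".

Propagate with M3 forced: M0=0, M1=0, M2=1, M3=0 [stuck-at-0], M4=1, M5=1, M6=0.
So the outputs are Y1=1, Y2=0. (Without the fault they would be Y1=1, Y2=1.)

Y1=1, Y2=0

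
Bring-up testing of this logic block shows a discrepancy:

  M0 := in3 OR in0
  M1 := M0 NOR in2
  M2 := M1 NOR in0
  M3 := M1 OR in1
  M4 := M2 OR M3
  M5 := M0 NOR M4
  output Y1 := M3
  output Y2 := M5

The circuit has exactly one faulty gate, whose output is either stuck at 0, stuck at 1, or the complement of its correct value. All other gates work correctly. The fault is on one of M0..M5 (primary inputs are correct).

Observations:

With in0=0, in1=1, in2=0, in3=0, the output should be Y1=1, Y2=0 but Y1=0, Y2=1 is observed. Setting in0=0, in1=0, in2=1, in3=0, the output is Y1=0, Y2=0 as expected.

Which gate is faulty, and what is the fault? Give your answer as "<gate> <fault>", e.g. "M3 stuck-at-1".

M3 stuck-at-0

Fault-free values for test 1 (in0=0, in1=1, in2=0, in3=0): M0=0, M1=1, M2=0, M3=1, M4=1, M5=0, giving Y1=1, Y2=0. Observed Y1=0, Y2=1.
Test 1: faults giving observed Y1=0, Y2=1 are {M3 stuck-at-0, M3 inverted output}.
Test 2 (in0=0, in1=0, in2=1, in3=0): fault-free M0=0, M1=0, M2=1, M3=0, M4=1, M5=0 → Y1=0, Y2=0; observed Y1=0, Y2=0. Eliminates M3 inverted output.
Only M3 stuck-at-0 is consistent with every test.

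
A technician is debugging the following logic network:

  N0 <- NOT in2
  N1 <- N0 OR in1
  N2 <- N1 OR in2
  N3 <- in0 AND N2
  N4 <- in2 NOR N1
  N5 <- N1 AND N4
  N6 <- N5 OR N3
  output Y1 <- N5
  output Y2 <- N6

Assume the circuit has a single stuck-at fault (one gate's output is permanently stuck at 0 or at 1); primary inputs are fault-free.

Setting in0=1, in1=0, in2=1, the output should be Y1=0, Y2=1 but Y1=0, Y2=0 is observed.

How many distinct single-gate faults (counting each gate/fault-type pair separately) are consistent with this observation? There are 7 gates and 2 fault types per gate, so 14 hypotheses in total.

3

Fault-free: N0=0, N1=0, N2=1, N3=1, N4=0, N5=0, N6=1 → Y1=0, Y2=1. Observed Y1=0, Y2=0.
  N0 stuck-at-0: output Y1=0, Y2=1 ✗
  N0 stuck-at-1: output Y1=0, Y2=1 ✗
  N1 stuck-at-0: output Y1=0, Y2=1 ✗
  N1 stuck-at-1: output Y1=0, Y2=1 ✗
  N2 stuck-at-0: output Y1=0, Y2=0 ✓
  N2 stuck-at-1: output Y1=0, Y2=1 ✗
  N3 stuck-at-0: output Y1=0, Y2=0 ✓
  N3 stuck-at-1: output Y1=0, Y2=1 ✗
  N4 stuck-at-0: output Y1=0, Y2=1 ✗
  N4 stuck-at-1: output Y1=0, Y2=1 ✗
  N5 stuck-at-0: output Y1=0, Y2=1 ✗
  N5 stuck-at-1: output Y1=1, Y2=1 ✗
  N6 stuck-at-0: output Y1=0, Y2=0 ✓
  N6 stuck-at-1: output Y1=0, Y2=1 ✗
Consistent faults: {N2 stuck-at-0, N3 stuck-at-0, N6 stuck-at-0} — 3 in all.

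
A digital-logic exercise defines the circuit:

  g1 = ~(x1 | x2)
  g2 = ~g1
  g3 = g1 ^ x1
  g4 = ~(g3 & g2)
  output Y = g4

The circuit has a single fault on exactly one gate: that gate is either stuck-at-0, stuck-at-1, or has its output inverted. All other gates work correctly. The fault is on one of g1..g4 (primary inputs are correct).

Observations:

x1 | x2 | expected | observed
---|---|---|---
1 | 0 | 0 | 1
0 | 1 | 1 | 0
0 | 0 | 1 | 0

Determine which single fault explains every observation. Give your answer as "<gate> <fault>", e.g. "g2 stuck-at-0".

g4 inverted output

Fault-free values for test 1 (x1=1, x2=0): g1=0, g2=1, g3=1, g4=0, giving Y=0. Observed 1.
Test 1: faults giving observed 1 are {g1 stuck-at-1, g1 inverted output, g2 stuck-at-0, g2 inverted output, g3 stuck-at-0, g3 inverted output, g4 stuck-at-1, g4 inverted output}.
Test 2 (x1=0, x2=1): fault-free g1=0, g2=1, g3=0, g4=1 → 1; observed 0. Eliminates g1 stuck-at-1, g1 inverted output, g2 stuck-at-0, g2 inverted output, g3 stuck-at-0, g4 stuck-at-1.
Test 3 (x1=0, x2=0): fault-free g1=1, g2=0, g3=1, g4=1 → 1; observed 0. Eliminates g3 inverted output.
Only g4 inverted output is consistent with every test.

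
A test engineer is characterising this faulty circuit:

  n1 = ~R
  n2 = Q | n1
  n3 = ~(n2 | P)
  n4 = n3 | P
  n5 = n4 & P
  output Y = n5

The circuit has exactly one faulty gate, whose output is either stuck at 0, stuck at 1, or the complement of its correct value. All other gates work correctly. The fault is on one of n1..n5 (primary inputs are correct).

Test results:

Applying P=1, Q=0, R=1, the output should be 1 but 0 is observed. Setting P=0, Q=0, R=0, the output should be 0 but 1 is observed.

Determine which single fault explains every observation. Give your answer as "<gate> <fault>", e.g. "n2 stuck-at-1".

Fault-free values for test 1 (P=1, Q=0, R=1): n1=0, n2=0, n3=0, n4=1, n5=1, giving Y=1. Observed 0.
Test 1: faults giving observed 0 are {n4 stuck-at-0, n4 inverted output, n5 stuck-at-0, n5 inverted output}.
Test 2 (P=0, Q=0, R=0): fault-free n1=1, n2=1, n3=0, n4=0, n5=0 → 0; observed 1. Eliminates n4 stuck-at-0, n4 inverted output, n5 stuck-at-0.
Only n5 inverted output is consistent with every test.

n5 inverted output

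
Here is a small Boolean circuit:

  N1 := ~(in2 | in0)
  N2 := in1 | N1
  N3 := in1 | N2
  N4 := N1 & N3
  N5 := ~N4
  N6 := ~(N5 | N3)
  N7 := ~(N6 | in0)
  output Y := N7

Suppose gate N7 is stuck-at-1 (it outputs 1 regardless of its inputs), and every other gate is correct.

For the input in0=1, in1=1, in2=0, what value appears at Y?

Propagate with N7 forced: N1=0, N2=1, N3=1, N4=0, N5=1, N6=0, N7=1 [stuck-at-1].
So Y = 1. (Without the fault it would be 0.)

1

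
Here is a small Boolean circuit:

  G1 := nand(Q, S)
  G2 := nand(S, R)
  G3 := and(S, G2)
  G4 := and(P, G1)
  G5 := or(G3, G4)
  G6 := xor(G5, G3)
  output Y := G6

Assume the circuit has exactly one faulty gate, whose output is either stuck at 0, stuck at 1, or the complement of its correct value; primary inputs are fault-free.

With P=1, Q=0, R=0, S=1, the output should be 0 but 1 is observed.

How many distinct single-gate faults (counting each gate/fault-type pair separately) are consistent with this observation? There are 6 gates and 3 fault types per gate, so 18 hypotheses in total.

Fault-free: G1=1, G2=1, G3=1, G4=1, G5=1, G6=0 → 0. Observed 1.
  G1: none of the 3 fault types match ✗
  G2: stuck-at-0, inverted output ✓; others ✗
  G3: stuck-at-0, inverted output ✓; others ✗
  G4: none of the 3 fault types match ✗
  G5: stuck-at-0, inverted output ✓; others ✗
  G6: stuck-at-1, inverted output ✓; others ✗
Consistent faults: {G2 stuck-at-0, G2 inverted output, G3 stuck-at-0, G3 inverted output, G5 stuck-at-0, G5 inverted output, G6 stuck-at-1, G6 inverted output} — 8 in all.

8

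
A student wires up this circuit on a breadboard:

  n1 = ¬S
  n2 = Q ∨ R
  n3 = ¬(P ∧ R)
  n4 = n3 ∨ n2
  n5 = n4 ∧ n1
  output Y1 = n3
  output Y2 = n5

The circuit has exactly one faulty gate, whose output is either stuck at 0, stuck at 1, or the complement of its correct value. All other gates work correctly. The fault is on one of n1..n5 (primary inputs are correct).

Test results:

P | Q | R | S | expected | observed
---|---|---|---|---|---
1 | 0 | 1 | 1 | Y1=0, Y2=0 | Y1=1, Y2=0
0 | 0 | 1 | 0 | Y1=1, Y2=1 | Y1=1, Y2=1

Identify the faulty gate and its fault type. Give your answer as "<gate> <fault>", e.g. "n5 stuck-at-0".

Fault-free values for test 1 (P=1, Q=0, R=1, S=1): n1=0, n2=1, n3=0, n4=1, n5=0, giving Y1=0, Y2=0. Observed Y1=1, Y2=0.
Test 1: faults giving observed Y1=1, Y2=0 are {n3 stuck-at-1, n3 inverted output}.
Test 2 (P=0, Q=0, R=1, S=0): fault-free n1=1, n2=1, n3=1, n4=1, n5=1 → Y1=1, Y2=1; observed Y1=1, Y2=1. Eliminates n3 inverted output.
Only n3 stuck-at-1 is consistent with every test.

n3 stuck-at-1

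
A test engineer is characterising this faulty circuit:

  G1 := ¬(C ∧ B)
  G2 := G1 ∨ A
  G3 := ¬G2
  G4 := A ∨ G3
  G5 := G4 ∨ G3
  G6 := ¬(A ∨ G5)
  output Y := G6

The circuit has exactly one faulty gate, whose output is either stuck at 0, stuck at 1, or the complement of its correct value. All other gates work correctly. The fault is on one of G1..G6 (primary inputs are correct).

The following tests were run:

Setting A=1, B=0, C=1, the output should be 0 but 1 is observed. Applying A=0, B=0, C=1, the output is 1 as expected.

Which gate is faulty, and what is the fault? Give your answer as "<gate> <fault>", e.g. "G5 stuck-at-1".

G6 stuck-at-1

Fault-free values for test 1 (A=1, B=0, C=1): G1=1, G2=1, G3=0, G4=1, G5=1, G6=0, giving Y=0. Observed 1.
Test 1: faults giving observed 1 are {G6 stuck-at-1, G6 inverted output}.
Test 2 (A=0, B=0, C=1): fault-free G1=1, G2=1, G3=0, G4=0, G5=0, G6=1 → 1; observed 1. Eliminates G6 inverted output.
Only G6 stuck-at-1 is consistent with every test.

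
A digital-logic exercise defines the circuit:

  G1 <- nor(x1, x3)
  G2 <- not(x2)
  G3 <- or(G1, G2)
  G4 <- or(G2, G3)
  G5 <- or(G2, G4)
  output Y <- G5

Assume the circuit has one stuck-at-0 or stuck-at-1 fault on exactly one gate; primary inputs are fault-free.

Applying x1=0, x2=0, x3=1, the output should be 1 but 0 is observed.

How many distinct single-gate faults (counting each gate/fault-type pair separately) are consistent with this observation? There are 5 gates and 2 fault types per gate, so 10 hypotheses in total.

2

Fault-free: G1=0, G2=1, G3=1, G4=1, G5=1 → 1. Observed 0.
  G1 stuck-at-0: output 1 ✗
  G1 stuck-at-1: output 1 ✗
  G2 stuck-at-0: output 0 ✓
  G2 stuck-at-1: output 1 ✗
  G3 stuck-at-0: output 1 ✗
  G3 stuck-at-1: output 1 ✗
  G4 stuck-at-0: output 1 ✗
  G4 stuck-at-1: output 1 ✗
  G5 stuck-at-0: output 0 ✓
  G5 stuck-at-1: output 1 ✗
Consistent faults: {G2 stuck-at-0, G5 stuck-at-0} — 2 in all.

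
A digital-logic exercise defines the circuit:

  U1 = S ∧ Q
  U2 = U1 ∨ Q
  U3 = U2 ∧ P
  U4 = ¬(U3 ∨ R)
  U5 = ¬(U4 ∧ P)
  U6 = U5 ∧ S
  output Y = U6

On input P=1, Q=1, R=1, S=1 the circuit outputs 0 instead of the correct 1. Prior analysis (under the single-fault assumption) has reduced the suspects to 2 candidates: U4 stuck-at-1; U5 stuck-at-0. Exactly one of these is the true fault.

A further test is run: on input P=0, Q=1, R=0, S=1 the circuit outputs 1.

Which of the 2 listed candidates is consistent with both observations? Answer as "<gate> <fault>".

Evaluate each candidate on input P=0, Q=1, R=0, S=1:
  U4 stuck-at-1: U1=1, U2=1, U3=0, U4=1 [stuck-at-1], U5=1, U6=1 → 1 — matches
  U5 stuck-at-0: U1=1, U2=1, U3=0, U4=1, U5=0 [stuck-at-0], U6=0 → 0 — eliminated
Only U4 stuck-at-1 reproduces the observed 1.

U4 stuck-at-1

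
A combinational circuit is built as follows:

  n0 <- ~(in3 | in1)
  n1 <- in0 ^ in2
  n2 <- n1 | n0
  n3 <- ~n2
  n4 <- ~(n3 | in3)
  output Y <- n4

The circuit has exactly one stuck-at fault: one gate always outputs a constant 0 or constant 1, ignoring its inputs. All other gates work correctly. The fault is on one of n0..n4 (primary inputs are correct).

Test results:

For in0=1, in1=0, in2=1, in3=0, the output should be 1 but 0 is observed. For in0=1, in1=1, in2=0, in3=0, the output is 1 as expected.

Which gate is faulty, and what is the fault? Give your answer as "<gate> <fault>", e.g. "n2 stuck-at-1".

Fault-free values for test 1 (in0=1, in1=0, in2=1, in3=0): n0=1, n1=0, n2=1, n3=0, n4=1, giving Y=1. Observed 0.
Test 1: faults giving observed 0 are {n0 stuck-at-0, n2 stuck-at-0, n3 stuck-at-1, n4 stuck-at-0}.
Test 2 (in0=1, in1=1, in2=0, in3=0): fault-free n0=0, n1=1, n2=1, n3=0, n4=1 → 1; observed 1. Eliminates n2 stuck-at-0, n3 stuck-at-1, n4 stuck-at-0.
Only n0 stuck-at-0 is consistent with every test.

n0 stuck-at-0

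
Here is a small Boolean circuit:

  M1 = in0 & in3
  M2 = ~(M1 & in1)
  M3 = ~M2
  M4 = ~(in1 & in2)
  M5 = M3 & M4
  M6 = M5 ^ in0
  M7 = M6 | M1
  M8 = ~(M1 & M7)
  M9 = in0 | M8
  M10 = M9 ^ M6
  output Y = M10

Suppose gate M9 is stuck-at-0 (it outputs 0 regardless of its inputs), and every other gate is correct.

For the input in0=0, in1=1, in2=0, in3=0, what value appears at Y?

0

Propagate with M9 forced: M1=0, M2=1, M3=0, M4=1, M5=0, M6=0, M7=0, M8=1, M9=0 [stuck-at-0], M10=0.
So Y = 0. (Without the fault it would be 1.)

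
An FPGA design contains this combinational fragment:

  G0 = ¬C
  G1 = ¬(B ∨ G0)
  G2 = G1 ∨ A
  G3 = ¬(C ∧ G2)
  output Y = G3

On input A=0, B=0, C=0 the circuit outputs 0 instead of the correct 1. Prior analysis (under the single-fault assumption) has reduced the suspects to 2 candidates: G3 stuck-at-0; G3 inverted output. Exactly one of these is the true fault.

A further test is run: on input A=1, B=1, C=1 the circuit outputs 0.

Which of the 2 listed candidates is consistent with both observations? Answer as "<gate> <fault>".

G3 stuck-at-0

Evaluate each candidate on input A=1, B=1, C=1:
  G3 stuck-at-0: G0=0, G1=0, G2=1, G3=0 [stuck-at-0] → 0 — matches
  G3 inverted output: G0=0, G1=0, G2=1, G3=1 [inverted output] → 1 — eliminated
Only G3 stuck-at-0 reproduces the observed 0.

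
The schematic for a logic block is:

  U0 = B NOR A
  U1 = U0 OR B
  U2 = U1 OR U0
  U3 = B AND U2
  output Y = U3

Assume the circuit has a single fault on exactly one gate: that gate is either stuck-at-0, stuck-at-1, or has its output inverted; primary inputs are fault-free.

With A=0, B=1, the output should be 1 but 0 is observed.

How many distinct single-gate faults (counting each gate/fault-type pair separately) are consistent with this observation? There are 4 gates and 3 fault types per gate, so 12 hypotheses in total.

6

Fault-free: U0=0, U1=1, U2=1, U3=1 → 1. Observed 0.
  U0 stuck-at-0: output 1 ✗
  U0 stuck-at-1: output 1 ✗
  U0 inverted output: output 1 ✗
  U1 stuck-at-0: output 0 ✓
  U1 stuck-at-1: output 1 ✗
  U1 inverted output: output 0 ✓
  U2 stuck-at-0: output 0 ✓
  U2 stuck-at-1: output 1 ✗
  U2 inverted output: output 0 ✓
  U3 stuck-at-0: output 0 ✓
  U3 stuck-at-1: output 1 ✗
  U3 inverted output: output 0 ✓
Consistent faults: {U1 stuck-at-0, U1 inverted output, U2 stuck-at-0, U2 inverted output, U3 stuck-at-0, U3 inverted output} — 6 in all.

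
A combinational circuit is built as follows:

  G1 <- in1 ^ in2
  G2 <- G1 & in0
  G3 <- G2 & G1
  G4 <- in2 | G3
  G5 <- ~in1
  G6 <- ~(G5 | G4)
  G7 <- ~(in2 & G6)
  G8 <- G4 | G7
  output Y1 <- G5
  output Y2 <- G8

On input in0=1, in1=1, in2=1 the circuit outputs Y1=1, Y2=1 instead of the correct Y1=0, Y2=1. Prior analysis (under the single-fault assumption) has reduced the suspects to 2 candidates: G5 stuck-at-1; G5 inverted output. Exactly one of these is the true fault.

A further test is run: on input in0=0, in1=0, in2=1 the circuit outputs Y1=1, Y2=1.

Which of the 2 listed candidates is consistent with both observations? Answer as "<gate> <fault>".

Evaluate each candidate on input in0=0, in1=0, in2=1:
  G5 stuck-at-1: G1=1, G2=0, G3=0, G4=1, G5=1 [stuck-at-1], G6=0, G7=1, G8=1 → Y1=1, Y2=1 — matches
  G5 inverted output: G1=1, G2=0, G3=0, G4=1, G5=0 [inverted output], G6=0, G7=1, G8=1 → Y1=0, Y2=1 — eliminated
Only G5 stuck-at-1 reproduces the observed Y1=1, Y2=1.

G5 stuck-at-1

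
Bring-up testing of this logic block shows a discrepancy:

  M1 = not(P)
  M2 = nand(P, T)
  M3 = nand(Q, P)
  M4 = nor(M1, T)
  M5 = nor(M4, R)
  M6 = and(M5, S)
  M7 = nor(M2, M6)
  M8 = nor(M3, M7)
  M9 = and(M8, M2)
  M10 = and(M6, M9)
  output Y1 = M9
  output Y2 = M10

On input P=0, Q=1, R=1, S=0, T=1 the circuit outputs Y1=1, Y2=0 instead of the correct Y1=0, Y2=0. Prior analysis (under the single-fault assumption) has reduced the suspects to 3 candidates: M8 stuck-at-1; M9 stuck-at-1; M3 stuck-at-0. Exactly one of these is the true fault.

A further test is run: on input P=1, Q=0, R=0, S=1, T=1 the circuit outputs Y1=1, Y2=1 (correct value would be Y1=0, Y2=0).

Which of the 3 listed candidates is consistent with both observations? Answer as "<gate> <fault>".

Evaluate each candidate on input P=1, Q=0, R=0, S=1, T=1:
  M8 stuck-at-1: M1=0, M2=0, M3=1, M4=0, M5=1, M6=1, M7=0, M8=1 [stuck-at-1], M9=0, M10=0 → Y1=0, Y2=0 — eliminated
  M9 stuck-at-1: M1=0, M2=0, M3=1, M4=0, M5=1, M6=1, M7=0, M8=0, M9=1 [stuck-at-1], M10=1 → Y1=1, Y2=1 — matches
  M3 stuck-at-0: M1=0, M2=0, M3=0 [stuck-at-0], M4=0, M5=1, M6=1, M7=0, M8=1, M9=0, M10=0 → Y1=0, Y2=0 — eliminated
Only M9 stuck-at-1 reproduces the observed Y1=1, Y2=1.

M9 stuck-at-1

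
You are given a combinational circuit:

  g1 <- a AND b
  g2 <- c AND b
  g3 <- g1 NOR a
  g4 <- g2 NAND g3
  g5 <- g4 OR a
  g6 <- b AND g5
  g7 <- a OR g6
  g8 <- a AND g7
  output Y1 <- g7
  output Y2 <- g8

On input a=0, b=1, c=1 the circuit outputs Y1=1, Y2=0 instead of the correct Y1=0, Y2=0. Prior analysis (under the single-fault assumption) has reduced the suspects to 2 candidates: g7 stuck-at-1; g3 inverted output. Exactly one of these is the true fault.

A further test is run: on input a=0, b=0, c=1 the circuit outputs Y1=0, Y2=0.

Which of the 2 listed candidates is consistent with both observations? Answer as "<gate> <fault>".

Evaluate each candidate on input a=0, b=0, c=1:
  g7 stuck-at-1: g1=0, g2=0, g3=1, g4=1, g5=1, g6=0, g7=1 [stuck-at-1], g8=0 → Y1=1, Y2=0 — eliminated
  g3 inverted output: g1=0, g2=0, g3=0 [inverted output], g4=1, g5=1, g6=0, g7=0, g8=0 → Y1=0, Y2=0 — matches
Only g3 inverted output reproduces the observed Y1=0, Y2=0.

g3 inverted output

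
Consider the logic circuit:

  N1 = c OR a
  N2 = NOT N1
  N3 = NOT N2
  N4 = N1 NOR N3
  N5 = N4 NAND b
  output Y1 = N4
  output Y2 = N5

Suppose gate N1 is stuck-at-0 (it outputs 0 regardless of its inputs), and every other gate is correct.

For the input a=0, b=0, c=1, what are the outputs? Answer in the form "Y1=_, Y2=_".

Propagate with N1 forced: N1=0 [stuck-at-0], N2=1, N3=0, N4=1, N5=1.
So the outputs are Y1=1, Y2=1. (Without the fault they would be Y1=0, Y2=1.)

Y1=1, Y2=1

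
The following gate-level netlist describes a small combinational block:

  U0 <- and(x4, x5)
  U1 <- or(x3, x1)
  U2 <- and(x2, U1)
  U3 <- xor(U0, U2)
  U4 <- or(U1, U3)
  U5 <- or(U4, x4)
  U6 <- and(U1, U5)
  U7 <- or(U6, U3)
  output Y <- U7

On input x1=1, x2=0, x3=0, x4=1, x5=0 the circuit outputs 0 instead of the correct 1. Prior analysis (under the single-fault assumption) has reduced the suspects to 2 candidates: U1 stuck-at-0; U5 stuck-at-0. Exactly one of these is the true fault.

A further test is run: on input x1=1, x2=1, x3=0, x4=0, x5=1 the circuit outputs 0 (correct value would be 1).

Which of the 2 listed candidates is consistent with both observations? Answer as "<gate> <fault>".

U1 stuck-at-0

Evaluate each candidate on input x1=1, x2=1, x3=0, x4=0, x5=1:
  U1 stuck-at-0: U0=0, U1=0 [stuck-at-0], U2=0, U3=0, U4=0, U5=0, U6=0, U7=0 → 0 — matches
  U5 stuck-at-0: U0=0, U1=1, U2=1, U3=1, U4=1, U5=0 [stuck-at-0], U6=0, U7=1 → 1 — eliminated
Only U1 stuck-at-0 reproduces the observed 0.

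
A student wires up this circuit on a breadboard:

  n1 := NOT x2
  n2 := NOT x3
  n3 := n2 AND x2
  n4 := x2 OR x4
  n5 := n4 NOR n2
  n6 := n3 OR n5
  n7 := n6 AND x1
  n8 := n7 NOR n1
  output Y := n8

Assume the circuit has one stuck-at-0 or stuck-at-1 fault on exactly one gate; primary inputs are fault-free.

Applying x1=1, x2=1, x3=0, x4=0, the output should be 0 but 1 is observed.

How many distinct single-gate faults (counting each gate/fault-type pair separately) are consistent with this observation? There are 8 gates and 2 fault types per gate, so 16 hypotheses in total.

Fault-free: n1=0, n2=1, n3=1, n4=1, n5=0, n6=1, n7=1, n8=0 → 0. Observed 1.
  n1: none of the 2 fault types match ✗
  n2: stuck-at-0 ✓; others ✗
  n3: stuck-at-0 ✓; others ✗
  n4: none of the 2 fault types match ✗
  n5: none of the 2 fault types match ✗
  n6: stuck-at-0 ✓; others ✗
  n7: stuck-at-0 ✓; others ✗
  n8: stuck-at-1 ✓; others ✗
Consistent faults: {n2 stuck-at-0, n3 stuck-at-0, n6 stuck-at-0, n7 stuck-at-0, n8 stuck-at-1} — 5 in all.

5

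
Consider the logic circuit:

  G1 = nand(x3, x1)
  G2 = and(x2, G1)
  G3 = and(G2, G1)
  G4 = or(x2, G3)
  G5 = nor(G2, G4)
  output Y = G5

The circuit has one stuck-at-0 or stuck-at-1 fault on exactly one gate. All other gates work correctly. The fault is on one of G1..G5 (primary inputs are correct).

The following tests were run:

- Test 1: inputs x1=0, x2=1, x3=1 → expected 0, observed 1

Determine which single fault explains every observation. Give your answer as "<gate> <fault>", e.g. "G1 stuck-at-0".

Fault-free values for test 1 (x1=0, x2=1, x3=1): G1=1, G2=1, G3=1, G4=1, G5=0, giving Y=0. Observed 1.
Test 1: faults giving observed 1 are {G5 stuck-at-1}.
Only G5 stuck-at-1 is consistent with every test.

G5 stuck-at-1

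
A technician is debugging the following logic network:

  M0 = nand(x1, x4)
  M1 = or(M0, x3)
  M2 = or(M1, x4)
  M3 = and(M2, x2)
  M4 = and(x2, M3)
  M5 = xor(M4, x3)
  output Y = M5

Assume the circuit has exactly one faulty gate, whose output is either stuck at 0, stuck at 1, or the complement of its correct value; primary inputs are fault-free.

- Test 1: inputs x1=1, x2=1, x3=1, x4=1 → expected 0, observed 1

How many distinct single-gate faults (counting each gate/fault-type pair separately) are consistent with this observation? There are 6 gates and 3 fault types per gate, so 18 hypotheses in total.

Fault-free: M0=0, M1=1, M2=1, M3=1, M4=1, M5=0 → 0. Observed 1.
  M0: none of the 3 fault types match ✗
  M1: none of the 3 fault types match ✗
  M2: stuck-at-0, inverted output ✓; others ✗
  M3: stuck-at-0, inverted output ✓; others ✗
  M4: stuck-at-0, inverted output ✓; others ✗
  M5: stuck-at-1, inverted output ✓; others ✗
Consistent faults: {M2 stuck-at-0, M2 inverted output, M3 stuck-at-0, M3 inverted output, M4 stuck-at-0, M4 inverted output, M5 stuck-at-1, M5 inverted output} — 8 in all.

8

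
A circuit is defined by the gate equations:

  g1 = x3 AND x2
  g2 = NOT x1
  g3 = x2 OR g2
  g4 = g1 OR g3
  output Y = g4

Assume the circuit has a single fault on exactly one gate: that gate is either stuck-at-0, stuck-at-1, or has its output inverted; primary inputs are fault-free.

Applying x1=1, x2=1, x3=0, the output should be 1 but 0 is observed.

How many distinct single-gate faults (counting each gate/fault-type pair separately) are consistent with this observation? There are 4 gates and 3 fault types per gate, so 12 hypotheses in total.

Fault-free: g1=0, g2=0, g3=1, g4=1 → 1. Observed 0.
  g1 stuck-at-0: output 1 ✗
  g1 stuck-at-1: output 1 ✗
  g1 inverted output: output 1 ✗
  g2 stuck-at-0: output 1 ✗
  g2 stuck-at-1: output 1 ✗
  g2 inverted output: output 1 ✗
  g3 stuck-at-0: output 0 ✓
  g3 stuck-at-1: output 1 ✗
  g3 inverted output: output 0 ✓
  g4 stuck-at-0: output 0 ✓
  g4 stuck-at-1: output 1 ✗
  g4 inverted output: output 0 ✓
Consistent faults: {g3 stuck-at-0, g3 inverted output, g4 stuck-at-0, g4 inverted output} — 4 in all.

4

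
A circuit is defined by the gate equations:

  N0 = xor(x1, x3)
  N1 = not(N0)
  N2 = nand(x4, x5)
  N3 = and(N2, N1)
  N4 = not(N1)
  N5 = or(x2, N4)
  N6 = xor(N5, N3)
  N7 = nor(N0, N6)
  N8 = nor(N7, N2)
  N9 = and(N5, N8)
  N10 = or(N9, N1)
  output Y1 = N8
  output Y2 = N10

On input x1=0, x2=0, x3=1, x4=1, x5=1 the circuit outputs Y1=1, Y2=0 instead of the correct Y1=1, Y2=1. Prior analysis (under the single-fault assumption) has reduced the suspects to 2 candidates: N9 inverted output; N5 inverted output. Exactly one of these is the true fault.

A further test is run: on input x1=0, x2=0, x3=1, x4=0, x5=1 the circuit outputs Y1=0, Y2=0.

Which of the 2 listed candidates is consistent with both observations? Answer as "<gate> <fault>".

Evaluate each candidate on input x1=0, x2=0, x3=1, x4=0, x5=1:
  N9 inverted output: N0=1, N1=0, N2=1, N3=0, N4=1, N5=1, N6=1, N7=0, N8=0, N9=1 [inverted output], N10=1 → Y1=0, Y2=1 — eliminated
  N5 inverted output: N0=1, N1=0, N2=1, N3=0, N4=1, N5=0 [inverted output], N6=0, N7=0, N8=0, N9=0, N10=0 → Y1=0, Y2=0 — matches
Only N5 inverted output reproduces the observed Y1=0, Y2=0.

N5 inverted output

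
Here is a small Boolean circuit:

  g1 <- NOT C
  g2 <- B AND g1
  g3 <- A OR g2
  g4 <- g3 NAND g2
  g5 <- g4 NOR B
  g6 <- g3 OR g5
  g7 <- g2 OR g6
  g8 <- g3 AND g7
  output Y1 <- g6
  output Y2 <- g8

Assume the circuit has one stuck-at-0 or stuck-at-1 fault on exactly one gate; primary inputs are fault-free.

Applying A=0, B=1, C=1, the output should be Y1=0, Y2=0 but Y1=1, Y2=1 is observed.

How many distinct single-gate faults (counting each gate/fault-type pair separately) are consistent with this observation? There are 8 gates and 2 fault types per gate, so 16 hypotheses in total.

3

Fault-free: g1=0, g2=0, g3=0, g4=1, g5=0, g6=0, g7=0, g8=0 → Y1=0, Y2=0. Observed Y1=1, Y2=1.
  g1: stuck-at-1 ✓; others ✗
  g2: stuck-at-1 ✓; others ✗
  g3: stuck-at-1 ✓; others ✗
  g4: none of the 2 fault types match ✗
  g5: none of the 2 fault types match ✗
  g6: none of the 2 fault types match ✗
  g7: none of the 2 fault types match ✗
  g8: none of the 2 fault types match ✗
Consistent faults: {g1 stuck-at-1, g2 stuck-at-1, g3 stuck-at-1} — 3 in all.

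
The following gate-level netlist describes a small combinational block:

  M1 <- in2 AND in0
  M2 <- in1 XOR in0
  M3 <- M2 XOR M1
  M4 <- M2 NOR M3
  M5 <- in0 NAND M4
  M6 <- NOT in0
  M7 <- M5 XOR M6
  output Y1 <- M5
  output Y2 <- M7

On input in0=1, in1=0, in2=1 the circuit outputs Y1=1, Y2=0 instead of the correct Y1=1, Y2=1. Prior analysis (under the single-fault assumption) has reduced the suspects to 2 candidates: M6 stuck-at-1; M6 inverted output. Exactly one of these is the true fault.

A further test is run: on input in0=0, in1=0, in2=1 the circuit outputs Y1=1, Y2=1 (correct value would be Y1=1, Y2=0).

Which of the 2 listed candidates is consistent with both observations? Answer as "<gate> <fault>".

Evaluate each candidate on input in0=0, in1=0, in2=1:
  M6 stuck-at-1: M1=0, M2=0, M3=0, M4=1, M5=1, M6=1 [stuck-at-1], M7=0 → Y1=1, Y2=0 — eliminated
  M6 inverted output: M1=0, M2=0, M3=0, M4=1, M5=1, M6=0 [inverted output], M7=1 → Y1=1, Y2=1 — matches
Only M6 inverted output reproduces the observed Y1=1, Y2=1.

M6 inverted output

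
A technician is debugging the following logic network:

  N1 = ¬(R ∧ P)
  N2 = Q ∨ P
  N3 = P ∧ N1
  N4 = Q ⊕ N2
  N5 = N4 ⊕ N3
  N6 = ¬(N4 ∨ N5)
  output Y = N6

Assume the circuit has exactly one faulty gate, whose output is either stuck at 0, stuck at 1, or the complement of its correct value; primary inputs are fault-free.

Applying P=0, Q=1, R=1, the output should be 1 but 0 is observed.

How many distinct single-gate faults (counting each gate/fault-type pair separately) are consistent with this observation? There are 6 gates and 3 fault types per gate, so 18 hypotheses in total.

10

Fault-free: N1=1, N2=1, N3=0, N4=0, N5=0, N6=1 → 1. Observed 0.
  N1: none of the 3 fault types match ✗
  N2: stuck-at-0, inverted output ✓; others ✗
  N3: stuck-at-1, inverted output ✓; others ✗
  N4: stuck-at-1, inverted output ✓; others ✗
  N5: stuck-at-1, inverted output ✓; others ✗
  N6: stuck-at-0, inverted output ✓; others ✗
Consistent faults: {N2 stuck-at-0, N2 inverted output, N3 stuck-at-1, N3 inverted output, N4 stuck-at-1, N4 inverted output, N5 stuck-at-1, N5 inverted output, N6 stuck-at-0, N6 inverted output} — 10 in all.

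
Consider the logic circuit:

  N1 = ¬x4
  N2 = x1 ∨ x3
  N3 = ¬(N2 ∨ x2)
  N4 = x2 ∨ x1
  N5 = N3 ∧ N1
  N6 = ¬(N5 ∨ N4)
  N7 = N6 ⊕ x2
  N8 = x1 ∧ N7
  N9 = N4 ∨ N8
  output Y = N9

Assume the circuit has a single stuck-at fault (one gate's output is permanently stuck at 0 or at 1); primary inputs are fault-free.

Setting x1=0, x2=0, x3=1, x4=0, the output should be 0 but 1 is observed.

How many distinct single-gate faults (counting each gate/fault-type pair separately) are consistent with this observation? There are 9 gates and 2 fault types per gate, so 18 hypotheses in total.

Fault-free: N1=1, N2=1, N3=0, N4=0, N5=0, N6=1, N7=1, N8=0, N9=0 → 0. Observed 1.
  N1: none of the 2 fault types match ✗
  N2: none of the 2 fault types match ✗
  N3: none of the 2 fault types match ✗
  N4: stuck-at-1 ✓; others ✗
  N5: none of the 2 fault types match ✗
  N6: none of the 2 fault types match ✗
  N7: none of the 2 fault types match ✗
  N8: stuck-at-1 ✓; others ✗
  N9: stuck-at-1 ✓; others ✗
Consistent faults: {N4 stuck-at-1, N8 stuck-at-1, N9 stuck-at-1} — 3 in all.

3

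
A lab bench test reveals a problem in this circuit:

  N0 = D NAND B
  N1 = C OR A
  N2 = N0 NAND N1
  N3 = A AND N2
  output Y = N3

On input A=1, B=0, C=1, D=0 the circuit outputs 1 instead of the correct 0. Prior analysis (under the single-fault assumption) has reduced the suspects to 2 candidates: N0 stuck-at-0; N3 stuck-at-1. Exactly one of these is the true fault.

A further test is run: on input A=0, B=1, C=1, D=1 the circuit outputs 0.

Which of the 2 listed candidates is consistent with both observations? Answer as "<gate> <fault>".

Evaluate each candidate on input A=0, B=1, C=1, D=1:
  N0 stuck-at-0: N0=0 [stuck-at-0], N1=1, N2=1, N3=0 → 0 — matches
  N3 stuck-at-1: N0=0, N1=1, N2=1, N3=1 [stuck-at-1] → 1 — eliminated
Only N0 stuck-at-0 reproduces the observed 0.

N0 stuck-at-0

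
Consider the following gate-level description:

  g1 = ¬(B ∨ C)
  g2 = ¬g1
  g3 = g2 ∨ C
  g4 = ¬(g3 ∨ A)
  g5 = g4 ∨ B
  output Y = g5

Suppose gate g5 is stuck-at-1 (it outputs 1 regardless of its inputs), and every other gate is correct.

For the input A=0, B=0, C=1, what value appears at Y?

Propagate with g5 forced: g1=0, g2=1, g3=1, g4=0, g5=1 [stuck-at-1].
So Y = 1. (Without the fault it would be 0.)

1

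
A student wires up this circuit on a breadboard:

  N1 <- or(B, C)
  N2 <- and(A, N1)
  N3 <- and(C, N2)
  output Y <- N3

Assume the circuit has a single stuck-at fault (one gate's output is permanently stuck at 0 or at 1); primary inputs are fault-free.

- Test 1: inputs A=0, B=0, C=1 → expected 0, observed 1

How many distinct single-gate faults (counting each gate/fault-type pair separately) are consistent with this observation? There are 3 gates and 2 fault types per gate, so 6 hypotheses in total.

Fault-free: N1=1, N2=0, N3=0 → 0. Observed 1.
  N1 stuck-at-0: output 0 ✗
  N1 stuck-at-1: output 0 ✗
  N2 stuck-at-0: output 0 ✗
  N2 stuck-at-1: output 1 ✓
  N3 stuck-at-0: output 0 ✗
  N3 stuck-at-1: output 1 ✓
Consistent faults: {N2 stuck-at-1, N3 stuck-at-1} — 2 in all.

2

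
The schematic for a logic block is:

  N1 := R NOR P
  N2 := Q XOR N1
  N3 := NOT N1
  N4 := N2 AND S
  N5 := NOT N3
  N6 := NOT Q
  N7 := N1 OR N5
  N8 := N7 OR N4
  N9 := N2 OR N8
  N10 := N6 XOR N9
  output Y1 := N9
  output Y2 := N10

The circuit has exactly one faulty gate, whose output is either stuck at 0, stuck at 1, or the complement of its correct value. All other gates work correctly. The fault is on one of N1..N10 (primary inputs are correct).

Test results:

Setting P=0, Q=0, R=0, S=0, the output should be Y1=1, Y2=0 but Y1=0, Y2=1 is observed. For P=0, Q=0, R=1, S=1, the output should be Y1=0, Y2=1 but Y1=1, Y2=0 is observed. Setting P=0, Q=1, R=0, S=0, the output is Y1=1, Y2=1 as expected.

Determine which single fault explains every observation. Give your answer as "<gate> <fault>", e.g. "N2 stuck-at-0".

N1 inverted output

Fault-free values for test 1 (P=0, Q=0, R=0, S=0): N1=1, N2=1, N3=0, N4=0, N5=1, N6=1, N7=1, N8=1, N9=1, N10=0, giving Y1=1, Y2=0. Observed Y1=0, Y2=1.
Test 1: faults giving observed Y1=0, Y2=1 are {N1 stuck-at-0, N1 inverted output, N9 stuck-at-0, N9 inverted output}.
Test 2 (P=0, Q=0, R=1, S=1): fault-free N1=0, N2=0, N3=1, N4=0, N5=0, N6=1, N7=0, N8=0, N9=0, N10=1 → Y1=0, Y2=1; observed Y1=1, Y2=0. Eliminates N1 stuck-at-0, N9 stuck-at-0.
Test 3 (P=0, Q=1, R=0, S=0): fault-free N1=1, N2=0, N3=0, N4=0, N5=1, N6=0, N7=1, N8=1, N9=1, N10=1 → Y1=1, Y2=1; observed Y1=1, Y2=1. Eliminates N9 inverted output.
Only N1 inverted output is consistent with every test.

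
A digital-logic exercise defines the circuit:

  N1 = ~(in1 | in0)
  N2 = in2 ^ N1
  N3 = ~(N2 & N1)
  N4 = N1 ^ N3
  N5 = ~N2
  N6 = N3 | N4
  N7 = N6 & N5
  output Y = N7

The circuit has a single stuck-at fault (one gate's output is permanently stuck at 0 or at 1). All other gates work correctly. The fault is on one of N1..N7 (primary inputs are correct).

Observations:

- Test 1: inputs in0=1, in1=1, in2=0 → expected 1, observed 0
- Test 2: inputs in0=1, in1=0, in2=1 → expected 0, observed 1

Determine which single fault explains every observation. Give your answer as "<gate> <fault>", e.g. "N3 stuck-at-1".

Fault-free values for test 1 (in0=1, in1=1, in2=0): N1=0, N2=0, N3=1, N4=1, N5=1, N6=1, N7=1, giving Y=1. Observed 0.
Test 1: faults giving observed 0 are {N1 stuck-at-1, N2 stuck-at-1, N3 stuck-at-0, N5 stuck-at-0, N6 stuck-at-0, N7 stuck-at-0}.
Test 2 (in0=1, in1=0, in2=1): fault-free N1=0, N2=1, N3=1, N4=1, N5=0, N6=1, N7=0 → 0; observed 1. Eliminates N2 stuck-at-1, N3 stuck-at-0, N5 stuck-at-0, N6 stuck-at-0, N7 stuck-at-0.
Only N1 stuck-at-1 is consistent with every test.

N1 stuck-at-1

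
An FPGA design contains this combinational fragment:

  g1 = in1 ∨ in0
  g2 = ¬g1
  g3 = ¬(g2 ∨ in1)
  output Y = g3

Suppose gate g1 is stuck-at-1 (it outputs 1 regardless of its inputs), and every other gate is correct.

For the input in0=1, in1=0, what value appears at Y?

Propagate with g1 forced: g1=1 [stuck-at-1], g2=0, g3=1.
So Y = 1. (Same as the fault-free value — the fault is masked on this input.)

1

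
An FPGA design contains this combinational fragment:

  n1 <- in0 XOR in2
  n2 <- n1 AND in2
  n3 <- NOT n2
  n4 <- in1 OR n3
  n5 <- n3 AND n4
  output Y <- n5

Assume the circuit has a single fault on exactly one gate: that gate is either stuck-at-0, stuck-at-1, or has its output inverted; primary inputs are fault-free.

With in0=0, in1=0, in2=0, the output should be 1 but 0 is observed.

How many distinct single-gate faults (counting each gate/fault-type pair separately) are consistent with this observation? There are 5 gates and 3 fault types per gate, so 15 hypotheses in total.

Fault-free: n1=0, n2=0, n3=1, n4=1, n5=1 → 1. Observed 0.
  n1: none of the 3 fault types match ✗
  n2: stuck-at-1, inverted output ✓; others ✗
  n3: stuck-at-0, inverted output ✓; others ✗
  n4: stuck-at-0, inverted output ✓; others ✗
  n5: stuck-at-0, inverted output ✓; others ✗
Consistent faults: {n2 stuck-at-1, n2 inverted output, n3 stuck-at-0, n3 inverted output, n4 stuck-at-0, n4 inverted output, n5 stuck-at-0, n5 inverted output} — 8 in all.

8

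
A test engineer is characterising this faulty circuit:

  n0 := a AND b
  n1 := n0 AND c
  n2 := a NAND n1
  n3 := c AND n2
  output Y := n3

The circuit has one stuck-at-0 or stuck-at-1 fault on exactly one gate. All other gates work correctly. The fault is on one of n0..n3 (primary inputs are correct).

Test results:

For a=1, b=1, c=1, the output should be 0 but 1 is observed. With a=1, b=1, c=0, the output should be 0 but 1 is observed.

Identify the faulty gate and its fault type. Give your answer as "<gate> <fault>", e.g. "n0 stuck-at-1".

n3 stuck-at-1

Fault-free values for test 1 (a=1, b=1, c=1): n0=1, n1=1, n2=0, n3=0, giving Y=0. Observed 1.
Test 1: faults giving observed 1 are {n0 stuck-at-0, n1 stuck-at-0, n2 stuck-at-1, n3 stuck-at-1}.
Test 2 (a=1, b=1, c=0): fault-free n0=1, n1=0, n2=1, n3=0 → 0; observed 1. Eliminates n0 stuck-at-0, n1 stuck-at-0, n2 stuck-at-1.
Only n3 stuck-at-1 is consistent with every test.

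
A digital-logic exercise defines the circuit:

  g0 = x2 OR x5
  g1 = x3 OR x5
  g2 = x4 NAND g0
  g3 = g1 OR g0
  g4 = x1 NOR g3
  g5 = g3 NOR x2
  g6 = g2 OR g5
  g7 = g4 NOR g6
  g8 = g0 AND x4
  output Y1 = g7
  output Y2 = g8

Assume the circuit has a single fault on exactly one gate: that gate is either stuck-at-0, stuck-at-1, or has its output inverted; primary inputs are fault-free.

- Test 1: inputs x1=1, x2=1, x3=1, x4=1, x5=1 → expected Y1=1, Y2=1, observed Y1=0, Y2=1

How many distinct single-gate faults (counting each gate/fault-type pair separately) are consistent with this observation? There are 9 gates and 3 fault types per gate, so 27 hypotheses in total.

10

Fault-free: g0=1, g1=1, g2=0, g3=1, g4=0, g5=0, g6=0, g7=1, g8=1 → Y1=1, Y2=1. Observed Y1=0, Y2=1.
  g0: none of the 3 fault types match ✗
  g1: none of the 3 fault types match ✗
  g2: stuck-at-1, inverted output ✓; others ✗
  g3: none of the 3 fault types match ✗
  g4: stuck-at-1, inverted output ✓; others ✗
  g5: stuck-at-1, inverted output ✓; others ✗
  g6: stuck-at-1, inverted output ✓; others ✗
  g7: stuck-at-0, inverted output ✓; others ✗
  g8: none of the 3 fault types match ✗
Consistent faults: {g2 stuck-at-1, g2 inverted output, g4 stuck-at-1, g4 inverted output, g5 stuck-at-1, g5 inverted output, g6 stuck-at-1, g6 inverted output, g7 stuck-at-0, g7 inverted output} — 10 in all.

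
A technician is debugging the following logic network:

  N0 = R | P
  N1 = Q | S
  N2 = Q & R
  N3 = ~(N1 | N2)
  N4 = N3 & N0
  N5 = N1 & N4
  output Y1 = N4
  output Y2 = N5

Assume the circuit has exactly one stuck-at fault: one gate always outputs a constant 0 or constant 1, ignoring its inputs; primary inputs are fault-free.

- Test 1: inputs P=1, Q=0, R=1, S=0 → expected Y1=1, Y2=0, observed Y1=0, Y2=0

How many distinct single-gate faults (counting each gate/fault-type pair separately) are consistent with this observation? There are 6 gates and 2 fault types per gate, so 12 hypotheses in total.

5

Fault-free: N0=1, N1=0, N2=0, N3=1, N4=1, N5=0 → Y1=1, Y2=0. Observed Y1=0, Y2=0.
  N0 stuck-at-0: output Y1=0, Y2=0 ✓
  N0 stuck-at-1: output Y1=1, Y2=0 ✗
  N1 stuck-at-0: output Y1=1, Y2=0 ✗
  N1 stuck-at-1: output Y1=0, Y2=0 ✓
  N2 stuck-at-0: output Y1=1, Y2=0 ✗
  N2 stuck-at-1: output Y1=0, Y2=0 ✓
  N3 stuck-at-0: output Y1=0, Y2=0 ✓
  N3 stuck-at-1: output Y1=1, Y2=0 ✗
  N4 stuck-at-0: output Y1=0, Y2=0 ✓
  N4 stuck-at-1: output Y1=1, Y2=0 ✗
  N5 stuck-at-0: output Y1=1, Y2=0 ✗
  N5 stuck-at-1: output Y1=1, Y2=1 ✗
Consistent faults: {N0 stuck-at-0, N1 stuck-at-1, N2 stuck-at-1, N3 stuck-at-0, N4 stuck-at-0} — 5 in all.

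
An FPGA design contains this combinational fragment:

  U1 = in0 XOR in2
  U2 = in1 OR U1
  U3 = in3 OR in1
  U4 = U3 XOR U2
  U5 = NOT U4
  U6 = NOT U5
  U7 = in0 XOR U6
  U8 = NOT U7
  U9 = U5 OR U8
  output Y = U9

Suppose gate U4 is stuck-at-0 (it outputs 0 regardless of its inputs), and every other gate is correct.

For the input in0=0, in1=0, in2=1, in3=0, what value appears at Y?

1

Propagate with U4 forced: U1=1, U2=1, U3=0, U4=0 [stuck-at-0], U5=1, U6=0, U7=0, U8=1, U9=1.
So Y = 1. (Without the fault it would be 0.)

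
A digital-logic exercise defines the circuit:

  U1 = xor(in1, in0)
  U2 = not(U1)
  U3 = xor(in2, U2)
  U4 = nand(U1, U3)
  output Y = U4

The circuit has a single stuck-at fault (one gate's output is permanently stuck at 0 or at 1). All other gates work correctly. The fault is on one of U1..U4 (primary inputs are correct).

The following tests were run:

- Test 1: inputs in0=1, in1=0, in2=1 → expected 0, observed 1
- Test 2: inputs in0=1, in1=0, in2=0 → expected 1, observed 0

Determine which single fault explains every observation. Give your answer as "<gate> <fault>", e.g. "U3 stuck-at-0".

Fault-free values for test 1 (in0=1, in1=0, in2=1): U1=1, U2=0, U3=1, U4=0, giving Y=0. Observed 1.
Test 1: faults giving observed 1 are {U1 stuck-at-0, U2 stuck-at-1, U3 stuck-at-0, U4 stuck-at-1}.
Test 2 (in0=1, in1=0, in2=0): fault-free U1=1, U2=0, U3=0, U4=1 → 1; observed 0. Eliminates U1 stuck-at-0, U3 stuck-at-0, U4 stuck-at-1.
Only U2 stuck-at-1 is consistent with every test.

U2 stuck-at-1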